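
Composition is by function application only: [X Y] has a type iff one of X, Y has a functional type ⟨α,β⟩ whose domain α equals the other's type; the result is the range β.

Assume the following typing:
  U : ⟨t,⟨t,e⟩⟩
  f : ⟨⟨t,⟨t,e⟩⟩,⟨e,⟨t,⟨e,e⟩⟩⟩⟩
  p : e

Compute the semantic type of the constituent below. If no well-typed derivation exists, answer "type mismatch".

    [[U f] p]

⟨t,⟨e,e⟩⟩

[U f] — f of type ⟨⟨t,⟨t,e⟩⟩,⟨e,⟨t,⟨e,e⟩⟩⟩⟩ combines with U of type ⟨t,⟨t,e⟩⟩: type ⟨e,⟨t,⟨e,e⟩⟩⟩.
[[U f] p] — [U f] of type ⟨e,⟨t,⟨e,e⟩⟩⟩ combines with p of type e: type ⟨t,⟨e,e⟩⟩.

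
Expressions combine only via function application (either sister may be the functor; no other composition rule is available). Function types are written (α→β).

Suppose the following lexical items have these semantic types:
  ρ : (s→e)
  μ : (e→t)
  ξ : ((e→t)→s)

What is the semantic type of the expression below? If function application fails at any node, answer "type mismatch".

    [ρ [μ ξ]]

[μ ξ]: ξ is ((e→t)→s), μ is (e→t); result s.
[ρ [μ ξ]]: ρ is (s→e), [μ ξ] is s; result e.

e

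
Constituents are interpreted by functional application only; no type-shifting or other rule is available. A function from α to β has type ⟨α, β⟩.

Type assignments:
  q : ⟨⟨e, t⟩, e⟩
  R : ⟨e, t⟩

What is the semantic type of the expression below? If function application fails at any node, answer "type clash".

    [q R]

e

[q R]: functor q : ⟨⟨e, t⟩, e⟩, argument R : ⟨e, t⟩; result e.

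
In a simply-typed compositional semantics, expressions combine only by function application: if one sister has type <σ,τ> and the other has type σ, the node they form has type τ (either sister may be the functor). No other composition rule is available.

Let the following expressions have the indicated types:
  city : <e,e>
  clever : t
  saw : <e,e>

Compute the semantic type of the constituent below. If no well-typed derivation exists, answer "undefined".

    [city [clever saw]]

undefined

At [clever saw]: neither t nor <e,e> can take the other as argument; the node is ill-typed.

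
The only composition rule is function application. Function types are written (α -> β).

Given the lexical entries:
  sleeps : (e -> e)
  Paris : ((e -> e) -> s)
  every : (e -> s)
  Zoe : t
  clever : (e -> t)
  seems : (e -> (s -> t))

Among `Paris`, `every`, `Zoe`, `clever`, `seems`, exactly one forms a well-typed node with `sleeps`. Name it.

Paris — combines: Paris : ((e -> e) -> s) takes sleeps : (e -> e) as argument, giving s.
every : (e -> s) — sleeps needs e; every needs e; neither fits.
Zoe : t — sleeps needs e; Zoe needs nothing (atomic); neither fits.
clever : (e -> t) — sleeps needs e; clever needs e; neither fits.
seems : (e -> (s -> t)) — sleeps needs e; seems needs e; neither fits.

Paris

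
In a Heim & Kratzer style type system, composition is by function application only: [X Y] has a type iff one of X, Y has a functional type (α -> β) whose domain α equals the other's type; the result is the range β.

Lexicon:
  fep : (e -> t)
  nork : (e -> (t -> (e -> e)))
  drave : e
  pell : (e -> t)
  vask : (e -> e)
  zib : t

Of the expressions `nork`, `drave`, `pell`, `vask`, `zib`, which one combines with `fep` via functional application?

drave

nork : (e -> (t -> (e -> e))) — fep needs e; nork needs e; neither fits.
drave — combines: fep : (e -> t) takes drave : e as argument, giving t.
pell : (e -> t) — fep needs e; pell needs e; neither fits.
vask : (e -> e) — fep needs e; vask needs e; neither fits.
zib : t — fep needs e; zib needs nothing (atomic); neither fits.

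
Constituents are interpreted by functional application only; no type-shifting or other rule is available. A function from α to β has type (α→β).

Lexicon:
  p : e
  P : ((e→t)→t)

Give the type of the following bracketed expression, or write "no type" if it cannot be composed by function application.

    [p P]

[p P]: e and ((e→t)→t) cannot combine by function application — type clash.

no type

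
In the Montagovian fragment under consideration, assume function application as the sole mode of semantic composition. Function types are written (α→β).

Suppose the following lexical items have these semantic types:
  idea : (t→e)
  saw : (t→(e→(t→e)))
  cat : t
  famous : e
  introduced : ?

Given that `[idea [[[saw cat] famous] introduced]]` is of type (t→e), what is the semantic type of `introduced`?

[idea [[[saw cat] famous] introduced]] is required to be (t→e). idea : (t→e) cannot yield (t→e) as functor, so [[[saw cat] famous] introduced] : ((t→e)→(t→e)).
[[[saw cat] famous] introduced] is required to be ((t→e)→(t→e)). [[saw cat] famous] : (t→e) cannot yield ((t→e)→(t→e)) as functor, so introduced : ((t→e)→((t→e)→(t→e))).

((t→e)→((t→e)→(t→e)))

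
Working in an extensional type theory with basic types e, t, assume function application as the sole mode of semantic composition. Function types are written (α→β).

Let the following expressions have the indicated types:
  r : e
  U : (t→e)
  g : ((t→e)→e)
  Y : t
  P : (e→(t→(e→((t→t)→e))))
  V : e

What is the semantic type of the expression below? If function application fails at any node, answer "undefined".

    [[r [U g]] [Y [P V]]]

undefined

[U g] — g of type ((t→e)→e) combines with U of type (t→e): type e.
[r [U g]]: e with e — neither is a function whose domain matches the other; composition fails here.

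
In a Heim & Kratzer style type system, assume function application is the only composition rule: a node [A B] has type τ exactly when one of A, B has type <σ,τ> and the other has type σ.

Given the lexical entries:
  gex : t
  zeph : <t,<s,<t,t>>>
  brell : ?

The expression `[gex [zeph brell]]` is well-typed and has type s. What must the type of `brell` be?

<<t,<s,<t,t>>>,<t,s>>

At [gex [zeph brell]] (required: s): gex is t, which is not a function with range s; hence [zeph brell] is the functor — type <t,s>.
At [zeph brell] (required: <t,s>): zeph is <t,<s,<t,t>>>, which is not a function with range <t,s>; hence brell is the functor — type <<t,<s,<t,t>>>,<t,s>>.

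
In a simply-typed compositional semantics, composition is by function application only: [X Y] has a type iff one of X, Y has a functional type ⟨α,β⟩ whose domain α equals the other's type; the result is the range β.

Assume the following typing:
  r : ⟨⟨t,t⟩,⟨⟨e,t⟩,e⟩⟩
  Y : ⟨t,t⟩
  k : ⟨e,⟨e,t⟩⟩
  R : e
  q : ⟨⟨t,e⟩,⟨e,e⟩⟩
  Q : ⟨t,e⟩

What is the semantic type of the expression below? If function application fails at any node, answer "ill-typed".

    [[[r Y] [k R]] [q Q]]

e

[r Y] — r of type ⟨⟨t,t⟩,⟨⟨e,t⟩,e⟩⟩ combines with Y of type ⟨t,t⟩: type ⟨⟨e,t⟩,e⟩.
[k R] — k of type ⟨e,⟨e,t⟩⟩ combines with R of type e: type ⟨e,t⟩.
[[r Y] [k R]] — [r Y] of type ⟨⟨e,t⟩,e⟩ combines with [k R] of type ⟨e,t⟩: type e.
[q Q] — q of type ⟨⟨t,e⟩,⟨e,e⟩⟩ combines with Q of type ⟨t,e⟩: type ⟨e,e⟩.
[[[r Y] [k R]] [q Q]] — [q Q] of type ⟨e,e⟩ combines with [[r Y] [k R]] of type e: type e.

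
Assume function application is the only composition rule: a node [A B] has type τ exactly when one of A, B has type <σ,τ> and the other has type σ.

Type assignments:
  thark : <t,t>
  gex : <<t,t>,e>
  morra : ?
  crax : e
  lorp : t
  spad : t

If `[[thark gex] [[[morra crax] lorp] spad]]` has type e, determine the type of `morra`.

<e,<t,<t,<e,e>>>>

[[thark gex] [[[morra crax] lorp] spad]] is required to be e. [thark gex] : e cannot yield e as functor, so [[[morra crax] lorp] spad] : <e,e>.
[[[morra crax] lorp] spad] is required to be <e,e>. spad : t cannot yield <e,e> as functor, so [[morra crax] lorp] : <t,<e,e>>.
[[morra crax] lorp] is required to be <t,<e,e>>. lorp : t cannot yield <t,<e,e>> as functor, so [morra crax] : <t,<t,<e,e>>>.
[morra crax] is required to be <t,<t,<e,e>>>. crax : e cannot yield <t,<t,<e,e>>> as functor, so morra : <e,<t,<t,<e,e>>>>.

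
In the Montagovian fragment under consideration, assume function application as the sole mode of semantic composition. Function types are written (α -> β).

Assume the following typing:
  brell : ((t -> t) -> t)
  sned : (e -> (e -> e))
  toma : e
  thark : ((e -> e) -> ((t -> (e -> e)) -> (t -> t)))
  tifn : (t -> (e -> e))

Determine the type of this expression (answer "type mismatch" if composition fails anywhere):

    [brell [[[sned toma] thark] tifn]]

[sned toma] — sned of type (e -> (e -> e)) combines with toma of type e: type (e -> e).
[[sned toma] thark] — thark of type ((e -> e) -> ((t -> (e -> e)) -> (t -> t))) combines with [sned toma] of type (e -> e): type ((t -> (e -> e)) -> (t -> t)).
[[[sned toma] thark] tifn] — [[sned toma] thark] of type ((t -> (e -> e)) -> (t -> t)) combines with tifn of type (t -> (e -> e)): type (t -> t).
[brell [[[sned toma] thark] tifn]] — brell of type ((t -> t) -> t) combines with [[[sned toma] thark] tifn] of type (t -> t): type t.

t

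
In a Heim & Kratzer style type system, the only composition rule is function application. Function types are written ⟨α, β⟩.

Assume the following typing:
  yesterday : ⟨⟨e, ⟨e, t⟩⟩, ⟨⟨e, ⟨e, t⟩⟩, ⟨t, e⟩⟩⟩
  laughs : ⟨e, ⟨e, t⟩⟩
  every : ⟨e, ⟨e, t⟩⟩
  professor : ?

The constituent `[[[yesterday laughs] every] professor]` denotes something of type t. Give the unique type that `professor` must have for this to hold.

⟨⟨t, e⟩, t⟩

[[[yesterday laughs] every] professor] must have type t. The sister [[yesterday laughs] every] has type ⟨t, e⟩; that is not a function onto t, so professor must be the functor, of type ⟨⟨t, e⟩, t⟩.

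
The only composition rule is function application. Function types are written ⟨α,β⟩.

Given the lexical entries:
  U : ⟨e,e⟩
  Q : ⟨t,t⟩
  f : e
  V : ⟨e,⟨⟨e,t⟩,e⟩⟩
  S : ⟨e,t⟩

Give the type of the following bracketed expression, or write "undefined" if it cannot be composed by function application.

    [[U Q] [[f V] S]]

[U Q]: ⟨e,e⟩ with ⟨t,t⟩ — neither is a function whose domain matches the other; composition fails here.

undefined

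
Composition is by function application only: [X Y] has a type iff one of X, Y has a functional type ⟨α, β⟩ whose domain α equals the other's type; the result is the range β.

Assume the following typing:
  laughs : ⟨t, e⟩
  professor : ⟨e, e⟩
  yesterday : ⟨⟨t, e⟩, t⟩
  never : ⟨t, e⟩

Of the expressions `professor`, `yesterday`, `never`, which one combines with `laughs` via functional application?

yesterday

professor : ⟨e, e⟩ — neither side's domain matches the other.
yesterday — combines: yesterday : ⟨⟨t, e⟩, t⟩ takes laughs : ⟨t, e⟩ as argument, giving t.
never : ⟨t, e⟩ — neither side's domain matches the other.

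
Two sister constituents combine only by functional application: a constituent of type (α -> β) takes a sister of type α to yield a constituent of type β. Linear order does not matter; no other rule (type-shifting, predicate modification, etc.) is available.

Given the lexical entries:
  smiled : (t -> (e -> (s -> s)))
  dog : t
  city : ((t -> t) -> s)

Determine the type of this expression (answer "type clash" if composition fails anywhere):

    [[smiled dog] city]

At [smiled dog], smiled : (t -> (e -> (s -> s))) takes dog : t, giving (e -> (s -> s)).
[[smiled dog] city]: (e -> (s -> s)) with ((t -> t) -> s) — neither is a function whose domain matches the other; composition fails here.

type clash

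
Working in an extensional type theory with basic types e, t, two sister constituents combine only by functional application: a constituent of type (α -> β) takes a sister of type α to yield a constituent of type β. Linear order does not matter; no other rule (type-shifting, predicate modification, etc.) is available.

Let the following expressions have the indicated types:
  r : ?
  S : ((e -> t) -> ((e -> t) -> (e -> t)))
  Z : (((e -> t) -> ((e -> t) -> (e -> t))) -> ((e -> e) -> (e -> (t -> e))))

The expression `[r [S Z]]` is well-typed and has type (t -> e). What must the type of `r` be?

(((e -> e) -> (e -> (t -> e))) -> (t -> e))

[r [S Z]] must have type (t -> e). The sister [S Z] has type ((e -> e) -> (e -> (t -> e))); that is not a function onto (t -> e), so r must be the functor, of type (((e -> e) -> (e -> (t -> e))) -> (t -> e)).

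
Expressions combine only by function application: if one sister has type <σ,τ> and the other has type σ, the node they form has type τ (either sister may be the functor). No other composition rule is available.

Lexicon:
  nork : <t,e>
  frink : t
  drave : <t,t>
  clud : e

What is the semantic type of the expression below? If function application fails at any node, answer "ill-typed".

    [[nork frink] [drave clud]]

[nork frink] — nork of type <t,e> combines with frink of type t: type e.
[drave clud]: <t,t> with e — neither is a function whose domain matches the other; composition fails here.

ill-typed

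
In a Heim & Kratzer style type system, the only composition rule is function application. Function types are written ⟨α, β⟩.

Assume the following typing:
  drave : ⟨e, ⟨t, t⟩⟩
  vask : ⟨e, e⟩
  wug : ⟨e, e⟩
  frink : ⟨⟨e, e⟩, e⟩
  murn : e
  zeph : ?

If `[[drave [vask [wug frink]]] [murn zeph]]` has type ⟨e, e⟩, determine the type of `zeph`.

⟨e, ⟨⟨t, t⟩, ⟨e, e⟩⟩⟩

At [[drave [vask [wug frink]]] [murn zeph]] (required: ⟨e, e⟩): [drave [vask [wug frink]]] is ⟨t, t⟩, which is not a function with range ⟨e, e⟩; hence [murn zeph] is the functor — type ⟨⟨t, t⟩, ⟨e, e⟩⟩.
At [murn zeph] (required: ⟨⟨t, t⟩, ⟨e, e⟩⟩): murn is e, which is not a function with range ⟨⟨t, t⟩, ⟨e, e⟩⟩; hence zeph is the functor — type ⟨e, ⟨⟨t, t⟩, ⟨e, e⟩⟩⟩.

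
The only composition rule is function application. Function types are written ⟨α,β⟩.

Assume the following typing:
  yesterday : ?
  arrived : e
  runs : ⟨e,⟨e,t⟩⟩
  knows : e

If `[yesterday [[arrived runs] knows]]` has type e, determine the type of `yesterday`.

⟨t,e⟩

At [yesterday [[arrived runs] knows]] (required: e): [[arrived runs] knows] is t, which is not a function with range e; hence yesterday is the functor — type ⟨t,e⟩.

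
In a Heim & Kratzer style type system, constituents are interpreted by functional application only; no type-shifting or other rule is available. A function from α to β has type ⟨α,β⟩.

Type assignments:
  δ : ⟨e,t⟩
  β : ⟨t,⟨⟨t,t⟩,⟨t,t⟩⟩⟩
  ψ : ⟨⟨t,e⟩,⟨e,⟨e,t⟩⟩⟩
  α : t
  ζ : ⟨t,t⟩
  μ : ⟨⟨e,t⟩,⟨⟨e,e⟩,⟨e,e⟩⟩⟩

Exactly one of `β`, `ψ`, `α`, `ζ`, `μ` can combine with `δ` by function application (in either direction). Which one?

β : ⟨t,⟨⟨t,t⟩,⟨t,t⟩⟩⟩ — does not combine with δ.
ψ : ⟨⟨t,e⟩,⟨e,⟨e,t⟩⟩⟩ — does not combine with δ.
α : t — does not combine with δ.
ζ : ⟨t,t⟩ — does not combine with δ.
μ — combines: μ : ⟨⟨e,t⟩,⟨⟨e,e⟩,⟨e,e⟩⟩⟩ takes δ : ⟨e,t⟩ as argument, giving ⟨⟨e,e⟩,⟨e,e⟩⟩.

μ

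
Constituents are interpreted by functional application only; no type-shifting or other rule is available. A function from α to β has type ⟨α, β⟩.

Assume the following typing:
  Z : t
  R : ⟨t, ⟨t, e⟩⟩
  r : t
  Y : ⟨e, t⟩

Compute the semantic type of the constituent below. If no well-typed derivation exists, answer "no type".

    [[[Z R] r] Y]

At [Z R], R : ⟨t, ⟨t, e⟩⟩ takes Z : t, giving ⟨t, e⟩.
At [[Z R] r], [Z R] : ⟨t, e⟩ takes r : t, giving e.
At [[[Z R] r] Y], Y : ⟨e, t⟩ takes [[Z R] r] : e, giving t.

t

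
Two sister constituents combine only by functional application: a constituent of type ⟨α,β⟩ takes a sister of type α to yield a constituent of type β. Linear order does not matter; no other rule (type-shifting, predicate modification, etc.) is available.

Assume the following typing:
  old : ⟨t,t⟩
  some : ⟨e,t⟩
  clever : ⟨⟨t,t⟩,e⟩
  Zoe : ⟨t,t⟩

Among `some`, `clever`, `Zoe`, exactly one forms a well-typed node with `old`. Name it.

some : ⟨e,t⟩ — does not combine with old.
clever — combines: clever : ⟨⟨t,t⟩,e⟩ takes old : ⟨t,t⟩ as argument, giving e.
Zoe : ⟨t,t⟩ — does not combine with old.

clever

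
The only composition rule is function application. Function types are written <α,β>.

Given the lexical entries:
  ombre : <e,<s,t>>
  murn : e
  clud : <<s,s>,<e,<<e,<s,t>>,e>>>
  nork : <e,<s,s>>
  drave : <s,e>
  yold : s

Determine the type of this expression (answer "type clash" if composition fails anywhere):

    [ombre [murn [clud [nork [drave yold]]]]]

e

At [drave yold], drave : <s,e> takes yold : s, giving e.
At [nork [drave yold]], nork : <e,<s,s>> takes [drave yold] : e, giving <s,s>.
At [clud [nork [drave yold]]], clud : <<s,s>,<e,<<e,<s,t>>,e>>> takes [nork [drave yold]] : <s,s>, giving <e,<<e,<s,t>>,e>>.
At [murn [clud [nork [drave yold]]]], [clud [nork [drave yold]]] : <e,<<e,<s,t>>,e>> takes murn : e, giving <<e,<s,t>>,e>.
At [ombre [murn [clud [nork [drave yold]]]]], [murn [clud [nork [drave yold]]]] : <<e,<s,t>>,e> takes ombre : <e,<s,t>>, giving e.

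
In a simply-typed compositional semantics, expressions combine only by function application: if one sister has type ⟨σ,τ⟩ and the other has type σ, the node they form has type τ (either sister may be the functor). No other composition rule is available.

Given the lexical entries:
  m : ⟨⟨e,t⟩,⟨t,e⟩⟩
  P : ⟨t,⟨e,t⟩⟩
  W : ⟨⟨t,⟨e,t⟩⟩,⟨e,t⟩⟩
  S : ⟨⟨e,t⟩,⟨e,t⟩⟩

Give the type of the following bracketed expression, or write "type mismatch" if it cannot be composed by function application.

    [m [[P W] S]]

⟨t,e⟩

[P W] — W of type ⟨⟨t,⟨e,t⟩⟩,⟨e,t⟩⟩ combines with P of type ⟨t,⟨e,t⟩⟩: type ⟨e,t⟩.
[[P W] S] — S of type ⟨⟨e,t⟩,⟨e,t⟩⟩ combines with [P W] of type ⟨e,t⟩: type ⟨e,t⟩.
[m [[P W] S]] — m of type ⟨⟨e,t⟩,⟨t,e⟩⟩ combines with [[P W] S] of type ⟨e,t⟩: type ⟨t,e⟩.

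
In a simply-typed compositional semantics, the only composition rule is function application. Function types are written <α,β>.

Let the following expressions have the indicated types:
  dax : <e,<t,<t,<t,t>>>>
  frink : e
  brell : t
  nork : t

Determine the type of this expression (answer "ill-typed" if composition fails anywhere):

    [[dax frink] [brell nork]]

ill-typed

[dax frink]: <e,<t,<t,<t,t>>>> applied to e yields <t,<t,<t,t>>>.
At [brell nork]: neither t nor t can take the other as argument; the node is ill-typed.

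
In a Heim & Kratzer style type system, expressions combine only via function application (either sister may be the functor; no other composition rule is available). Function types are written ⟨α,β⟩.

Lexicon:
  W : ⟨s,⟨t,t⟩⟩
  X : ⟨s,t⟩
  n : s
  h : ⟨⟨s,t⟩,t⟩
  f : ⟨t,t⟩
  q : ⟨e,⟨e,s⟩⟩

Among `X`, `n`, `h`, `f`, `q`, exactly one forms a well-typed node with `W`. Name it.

n

X : ⟨s,t⟩ — W needs s; X needs s; neither fits.
n — combines: W : ⟨s,⟨t,t⟩⟩ takes n : s as argument, giving ⟨t,t⟩.
h : ⟨⟨s,t⟩,t⟩ — W needs s; h needs ⟨s,t⟩; neither fits.
f : ⟨t,t⟩ — W needs s; f needs t; neither fits.
q : ⟨e,⟨e,s⟩⟩ — W needs s; q needs e; neither fits.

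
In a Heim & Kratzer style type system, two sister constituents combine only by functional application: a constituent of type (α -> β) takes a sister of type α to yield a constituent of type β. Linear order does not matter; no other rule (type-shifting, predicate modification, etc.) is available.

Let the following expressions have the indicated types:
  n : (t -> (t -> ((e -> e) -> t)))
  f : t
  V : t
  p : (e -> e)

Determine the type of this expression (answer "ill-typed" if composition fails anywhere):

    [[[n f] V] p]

t

[n f]: (t -> (t -> ((e -> e) -> t))) applied to t yields (t -> ((e -> e) -> t)).
[[n f] V]: (t -> ((e -> e) -> t)) applied to t yields ((e -> e) -> t).
[[[n f] V] p]: ((e -> e) -> t) applied to (e -> e) yields t.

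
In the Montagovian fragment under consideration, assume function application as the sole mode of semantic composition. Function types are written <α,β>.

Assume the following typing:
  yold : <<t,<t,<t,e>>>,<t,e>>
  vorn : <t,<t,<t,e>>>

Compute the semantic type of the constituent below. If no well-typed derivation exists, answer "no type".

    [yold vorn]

[yold vorn]: yold is <<t,<t,<t,e>>>,<t,e>>, vorn is <t,<t,<t,e>>>; result <t,e>.

<t,e>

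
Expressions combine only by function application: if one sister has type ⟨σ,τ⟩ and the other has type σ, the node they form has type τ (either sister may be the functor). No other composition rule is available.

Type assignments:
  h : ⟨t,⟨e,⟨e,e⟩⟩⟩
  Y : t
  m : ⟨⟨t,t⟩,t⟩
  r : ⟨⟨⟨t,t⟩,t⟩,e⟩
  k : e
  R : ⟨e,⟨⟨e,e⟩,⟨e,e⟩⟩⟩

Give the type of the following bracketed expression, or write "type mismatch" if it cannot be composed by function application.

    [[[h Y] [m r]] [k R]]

⟨e,e⟩

[h Y]: ⟨t,⟨e,⟨e,e⟩⟩⟩ applied to t yields ⟨e,⟨e,e⟩⟩.
[m r]: ⟨⟨⟨t,t⟩,t⟩,e⟩ applied to ⟨⟨t,t⟩,t⟩ yields e.
[[h Y] [m r]]: ⟨e,⟨e,e⟩⟩ applied to e yields ⟨e,e⟩.
[k R]: ⟨e,⟨⟨e,e⟩,⟨e,e⟩⟩⟩ applied to e yields ⟨⟨e,e⟩,⟨e,e⟩⟩.
[[[h Y] [m r]] [k R]]: ⟨⟨e,e⟩,⟨e,e⟩⟩ applied to ⟨e,e⟩ yields ⟨e,e⟩.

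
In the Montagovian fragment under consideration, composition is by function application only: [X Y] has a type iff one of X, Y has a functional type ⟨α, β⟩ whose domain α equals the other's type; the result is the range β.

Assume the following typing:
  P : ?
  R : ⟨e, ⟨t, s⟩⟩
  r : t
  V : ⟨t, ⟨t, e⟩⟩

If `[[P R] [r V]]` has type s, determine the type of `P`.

[[P R] [r V]] is required to be s. [r V] : ⟨t, e⟩ cannot yield s as functor, so [P R] : ⟨⟨t, e⟩, s⟩.
[P R] is required to be ⟨⟨t, e⟩, s⟩. R : ⟨e, ⟨t, s⟩⟩ cannot yield ⟨⟨t, e⟩, s⟩ as functor, so P : ⟨⟨e, ⟨t, s⟩⟩, ⟨⟨t, e⟩, s⟩⟩.

⟨⟨e, ⟨t, s⟩⟩, ⟨⟨t, e⟩, s⟩⟩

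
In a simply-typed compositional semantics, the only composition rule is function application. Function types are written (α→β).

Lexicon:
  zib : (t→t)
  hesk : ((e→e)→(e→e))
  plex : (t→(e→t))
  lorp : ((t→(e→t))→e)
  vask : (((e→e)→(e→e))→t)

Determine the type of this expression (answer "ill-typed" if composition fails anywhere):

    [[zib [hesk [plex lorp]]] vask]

ill-typed

[plex lorp]: functor lorp : ((t→(e→t))→e), argument plex : (t→(e→t)); result e.
[hesk [plex lorp]]: ((e→e)→(e→e)) with e — neither is a function whose domain matches the other; composition fails here.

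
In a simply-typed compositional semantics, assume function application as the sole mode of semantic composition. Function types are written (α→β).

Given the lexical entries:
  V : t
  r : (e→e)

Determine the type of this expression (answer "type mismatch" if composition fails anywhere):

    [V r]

At [V r]: neither t nor (e→e) can take the other as argument; the node is ill-typed.

type mismatch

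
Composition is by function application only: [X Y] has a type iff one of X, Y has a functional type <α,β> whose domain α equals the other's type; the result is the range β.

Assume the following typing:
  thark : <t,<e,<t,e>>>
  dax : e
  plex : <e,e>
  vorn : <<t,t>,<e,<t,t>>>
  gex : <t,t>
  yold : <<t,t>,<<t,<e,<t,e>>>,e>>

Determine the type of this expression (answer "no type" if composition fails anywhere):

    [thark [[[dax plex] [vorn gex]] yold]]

e

[dax plex]: <e,e> applied to e yields e.
[vorn gex]: <<t,t>,<e,<t,t>>> applied to <t,t> yields <e,<t,t>>.
[[dax plex] [vorn gex]]: <e,<t,t>> applied to e yields <t,t>.
[[[dax plex] [vorn gex]] yold]: <<t,t>,<<t,<e,<t,e>>>,e>> applied to <t,t> yields <<t,<e,<t,e>>>,e>.
[thark [[[dax plex] [vorn gex]] yold]]: <<t,<e,<t,e>>>,e> applied to <t,<e,<t,e>>> yields e.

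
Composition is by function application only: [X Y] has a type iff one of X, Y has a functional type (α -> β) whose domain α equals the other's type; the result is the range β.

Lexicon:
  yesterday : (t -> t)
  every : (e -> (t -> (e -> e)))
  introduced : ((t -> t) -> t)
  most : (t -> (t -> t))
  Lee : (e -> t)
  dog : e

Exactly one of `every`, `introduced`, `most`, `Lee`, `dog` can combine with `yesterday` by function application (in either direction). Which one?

introduced

every : (e -> (t -> (e -> e))) — does not combine with yesterday.
introduced — combines: introduced : ((t -> t) -> t) takes yesterday : (t -> t) as argument, giving t.
most : (t -> (t -> t)) — does not combine with yesterday.
Lee : (e -> t) — does not combine with yesterday.
dog : e — does not combine with yesterday.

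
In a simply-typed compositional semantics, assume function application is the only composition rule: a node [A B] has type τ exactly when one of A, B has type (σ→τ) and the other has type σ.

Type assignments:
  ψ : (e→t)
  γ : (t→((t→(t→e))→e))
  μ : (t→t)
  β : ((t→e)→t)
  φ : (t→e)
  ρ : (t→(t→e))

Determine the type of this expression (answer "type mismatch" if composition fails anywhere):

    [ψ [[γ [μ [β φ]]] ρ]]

t

[β φ]: β is ((t→e)→t), φ is (t→e); result t.
[μ [β φ]]: μ is (t→t), [β φ] is t; result t.
[γ [μ [β φ]]]: γ is (t→((t→(t→e))→e)), [μ [β φ]] is t; result ((t→(t→e))→e).
[[γ [μ [β φ]]] ρ]: [γ [μ [β φ]]] is ((t→(t→e))→e), ρ is (t→(t→e)); result e.
[ψ [[γ [μ [β φ]]] ρ]]: ψ is (e→t), [[γ [μ [β φ]]] ρ] is e; result t.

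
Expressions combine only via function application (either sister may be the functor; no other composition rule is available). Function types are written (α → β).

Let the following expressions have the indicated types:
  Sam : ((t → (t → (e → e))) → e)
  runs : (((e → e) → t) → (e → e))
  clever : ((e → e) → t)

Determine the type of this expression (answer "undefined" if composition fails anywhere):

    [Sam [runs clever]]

undefined

At [runs clever], runs : (((e → e) → t) → (e → e)) takes clever : ((e → e) → t), giving (e → e).
[Sam [runs clever]]: ((t → (t → (e → e))) → e) with (e → e) — neither is a function whose domain matches the other; composition fails here.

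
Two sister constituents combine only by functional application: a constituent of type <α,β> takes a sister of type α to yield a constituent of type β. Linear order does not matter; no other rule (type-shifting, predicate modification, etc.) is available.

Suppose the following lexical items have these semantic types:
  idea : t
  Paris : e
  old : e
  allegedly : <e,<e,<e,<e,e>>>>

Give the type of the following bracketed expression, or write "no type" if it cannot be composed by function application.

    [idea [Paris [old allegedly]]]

no type

[old allegedly]: <e,<e,<e,<e,e>>>> applied to e yields <e,<e,<e,e>>>.
[Paris [old allegedly]]: <e,<e,<e,e>>> applied to e yields <e,<e,e>>.
At [idea [Paris [old allegedly]]]: neither t nor <e,<e,e>> can take the other as argument; the node is ill-typed.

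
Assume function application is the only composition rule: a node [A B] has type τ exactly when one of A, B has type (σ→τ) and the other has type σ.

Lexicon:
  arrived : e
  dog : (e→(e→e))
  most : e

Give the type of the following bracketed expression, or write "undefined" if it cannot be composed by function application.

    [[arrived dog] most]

[arrived dog]: (e→(e→e)) applied to e yields (e→e).
[[arrived dog] most]: (e→e) applied to e yields e.

e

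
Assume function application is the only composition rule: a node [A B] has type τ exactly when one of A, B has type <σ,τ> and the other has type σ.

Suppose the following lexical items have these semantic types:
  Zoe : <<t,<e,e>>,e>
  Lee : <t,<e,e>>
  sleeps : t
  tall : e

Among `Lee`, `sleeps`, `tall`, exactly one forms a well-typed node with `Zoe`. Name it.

Lee — combines: Zoe : <<t,<e,e>>,e> takes Lee : <t,<e,e>> as argument, giving e.
sleeps : t — neither side's domain matches the other.
tall : e — neither side's domain matches the other.

Lee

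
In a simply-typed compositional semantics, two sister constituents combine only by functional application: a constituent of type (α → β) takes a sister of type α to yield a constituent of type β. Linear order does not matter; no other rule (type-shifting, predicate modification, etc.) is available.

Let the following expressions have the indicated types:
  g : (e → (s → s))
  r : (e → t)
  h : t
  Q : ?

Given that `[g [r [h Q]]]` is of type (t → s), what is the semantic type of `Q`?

(t → ((e → t) → ((e → (s → s)) → (t → s))))

[g [r [h Q]]] is required to be (t → s). g : (e → (s → s)) cannot yield (t → s) as functor, so [r [h Q]] : ((e → (s → s)) → (t → s)).
[r [h Q]] is required to be ((e → (s → s)) → (t → s)). r : (e → t) cannot yield ((e → (s → s)) → (t → s)) as functor, so [h Q] : ((e → t) → ((e → (s → s)) → (t → s))).
[h Q] is required to be ((e → t) → ((e → (s → s)) → (t → s))). h : t cannot yield ((e → t) → ((e → (s → s)) → (t → s))) as functor, so Q : (t → ((e → t) → ((e → (s → s)) → (t → s)))).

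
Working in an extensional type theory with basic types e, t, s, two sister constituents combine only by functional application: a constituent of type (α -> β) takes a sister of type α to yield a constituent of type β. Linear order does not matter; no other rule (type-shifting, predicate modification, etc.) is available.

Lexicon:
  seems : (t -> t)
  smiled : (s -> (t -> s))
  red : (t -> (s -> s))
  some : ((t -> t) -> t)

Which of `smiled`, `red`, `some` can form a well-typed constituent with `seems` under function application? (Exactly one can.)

some

smiled : (s -> (t -> s)) — no; seems wants t, and smiled wants s.
red : (t -> (s -> s)) — no; seems wants t, and red wants t.
some — combines: some : ((t -> t) -> t) takes seems : (t -> t) as argument, giving t.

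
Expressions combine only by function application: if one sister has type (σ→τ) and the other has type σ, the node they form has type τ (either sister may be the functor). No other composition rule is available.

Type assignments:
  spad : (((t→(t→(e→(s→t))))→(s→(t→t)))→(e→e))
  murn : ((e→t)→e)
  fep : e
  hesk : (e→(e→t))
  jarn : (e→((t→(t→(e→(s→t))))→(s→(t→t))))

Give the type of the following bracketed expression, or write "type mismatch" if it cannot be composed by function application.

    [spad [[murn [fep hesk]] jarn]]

[fep hesk]: (e→(e→t)) applied to e yields (e→t).
[murn [fep hesk]]: ((e→t)→e) applied to (e→t) yields e.
[[murn [fep hesk]] jarn]: (e→((t→(t→(e→(s→t))))→(s→(t→t)))) applied to e yields ((t→(t→(e→(s→t))))→(s→(t→t))).
[spad [[murn [fep hesk]] jarn]]: (((t→(t→(e→(s→t))))→(s→(t→t)))→(e→e)) applied to ((t→(t→(e→(s→t))))→(s→(t→t))) yields (e→e).

(e→e)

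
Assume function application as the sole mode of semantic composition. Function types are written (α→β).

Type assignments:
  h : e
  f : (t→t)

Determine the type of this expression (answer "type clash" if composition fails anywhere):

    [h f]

type clash

[h f]: e and (t→t) cannot combine by function application — type clash.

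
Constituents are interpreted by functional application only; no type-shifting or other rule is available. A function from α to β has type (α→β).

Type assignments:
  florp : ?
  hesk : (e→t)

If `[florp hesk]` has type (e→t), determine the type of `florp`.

[florp hesk] is required to be (e→t). hesk : (e→t) cannot yield (e→t) as functor, so florp : ((e→t)→(e→t)).

((e→t)→(e→t))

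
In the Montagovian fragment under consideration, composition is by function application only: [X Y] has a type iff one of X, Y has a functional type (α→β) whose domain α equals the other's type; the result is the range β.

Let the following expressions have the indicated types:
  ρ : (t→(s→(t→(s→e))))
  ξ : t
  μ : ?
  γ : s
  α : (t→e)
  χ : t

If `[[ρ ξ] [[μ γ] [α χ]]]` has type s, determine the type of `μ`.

[[ρ ξ] [[μ γ] [α χ]]] is required to be s. [ρ ξ] : (s→(t→(s→e))) cannot yield s as functor, so [[μ γ] [α χ]] : ((s→(t→(s→e)))→s).
[[μ γ] [α χ]] is required to be ((s→(t→(s→e)))→s). [α χ] : e cannot yield ((s→(t→(s→e)))→s) as functor, so [μ γ] : (e→((s→(t→(s→e)))→s)).
[μ γ] is required to be (e→((s→(t→(s→e)))→s)). γ : s cannot yield (e→((s→(t→(s→e)))→s)) as functor, so μ : (s→(e→((s→(t→(s→e)))→s))).

(s→(e→((s→(t→(s→e)))→s)))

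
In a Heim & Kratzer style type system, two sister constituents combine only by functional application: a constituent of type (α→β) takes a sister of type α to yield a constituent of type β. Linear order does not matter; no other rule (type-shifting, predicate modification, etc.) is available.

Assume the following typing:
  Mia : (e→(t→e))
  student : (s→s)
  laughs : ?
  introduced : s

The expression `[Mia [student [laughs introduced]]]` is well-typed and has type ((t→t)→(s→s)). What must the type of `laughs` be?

[Mia [student [laughs introduced]]] must have type ((t→t)→(s→s)). The sister Mia has type (e→(t→e)); that is not a function onto ((t→t)→(s→s)), so [student [laughs introduced]] must be the functor, of type ((e→(t→e))→((t→t)→(s→s))).
[student [laughs introduced]] must have type ((e→(t→e))→((t→t)→(s→s))). The sister student has type (s→s); that is not a function onto ((e→(t→e))→((t→t)→(s→s))), so [laughs introduced] must be the functor, of type ((s→s)→((e→(t→e))→((t→t)→(s→s)))).
[laughs introduced] must have type ((s→s)→((e→(t→e))→((t→t)→(s→s)))). The sister introduced has type s; that is not a function onto ((s→s)→((e→(t→e))→((t→t)→(s→s)))), so laughs must be the functor, of type (s→((s→s)→((e→(t→e))→((t→t)→(s→s))))).

(s→((s→s)→((e→(t→e))→((t→t)→(s→s)))))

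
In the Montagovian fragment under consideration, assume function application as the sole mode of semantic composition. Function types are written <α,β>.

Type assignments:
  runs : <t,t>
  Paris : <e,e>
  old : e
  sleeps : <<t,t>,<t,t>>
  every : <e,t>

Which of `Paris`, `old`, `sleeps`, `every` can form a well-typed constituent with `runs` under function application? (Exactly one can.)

Paris : <e,e> — runs needs t; Paris needs e; neither fits.
old : e — runs needs t; old needs nothing (atomic); neither fits.
sleeps — combines: sleeps : <<t,t>,<t,t>> takes runs : <t,t> as argument, giving <t,t>.
every : <e,t> — runs needs t; every needs e; neither fits.

sleeps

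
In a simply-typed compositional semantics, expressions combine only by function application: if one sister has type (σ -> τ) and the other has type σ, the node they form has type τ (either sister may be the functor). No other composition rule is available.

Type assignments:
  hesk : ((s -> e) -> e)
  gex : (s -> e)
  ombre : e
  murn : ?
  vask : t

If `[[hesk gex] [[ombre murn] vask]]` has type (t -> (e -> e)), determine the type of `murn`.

(e -> (t -> (e -> (t -> (e -> e)))))

[[hesk gex] [[ombre murn] vask]] is required to be (t -> (e -> e)). [hesk gex] : e cannot yield (t -> (e -> e)) as functor, so [[ombre murn] vask] : (e -> (t -> (e -> e))).
[[ombre murn] vask] is required to be (e -> (t -> (e -> e))). vask : t cannot yield (e -> (t -> (e -> e))) as functor, so [ombre murn] : (t -> (e -> (t -> (e -> e)))).
[ombre murn] is required to be (t -> (e -> (t -> (e -> e)))). ombre : e cannot yield (t -> (e -> (t -> (e -> e)))) as functor, so murn : (e -> (t -> (e -> (t -> (e -> e))))).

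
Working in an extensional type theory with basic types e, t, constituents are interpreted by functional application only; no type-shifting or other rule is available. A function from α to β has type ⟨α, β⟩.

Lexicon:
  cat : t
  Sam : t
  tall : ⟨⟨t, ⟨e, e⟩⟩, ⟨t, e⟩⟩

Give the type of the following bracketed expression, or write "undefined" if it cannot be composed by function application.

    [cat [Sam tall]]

undefined

[Sam tall]: t with ⟨⟨t, ⟨e, e⟩⟩, ⟨t, e⟩⟩ — neither is a function whose domain matches the other; composition fails here.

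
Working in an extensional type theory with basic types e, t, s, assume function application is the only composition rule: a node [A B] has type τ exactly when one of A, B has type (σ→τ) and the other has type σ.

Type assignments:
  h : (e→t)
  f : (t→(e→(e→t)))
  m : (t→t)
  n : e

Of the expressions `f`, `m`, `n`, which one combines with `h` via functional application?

f : (t→(e→(e→t))) — neither side's domain matches the other.
m : (t→t) — neither side's domain matches the other.
n — combines: h : (e→t) takes n : e as argument, giving t.

n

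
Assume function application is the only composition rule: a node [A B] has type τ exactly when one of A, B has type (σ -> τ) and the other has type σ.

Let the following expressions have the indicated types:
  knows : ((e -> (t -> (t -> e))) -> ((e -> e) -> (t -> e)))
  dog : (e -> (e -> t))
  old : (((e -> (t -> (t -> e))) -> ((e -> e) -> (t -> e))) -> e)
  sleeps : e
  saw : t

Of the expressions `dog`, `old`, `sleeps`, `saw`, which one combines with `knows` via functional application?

old

dog : (e -> (e -> t)) — neither side's domain matches the other.
old — combines: old : (((e -> (t -> (t -> e))) -> ((e -> e) -> (t -> e))) -> e) takes knows : ((e -> (t -> (t -> e))) -> ((e -> e) -> (t -> e))) as argument, giving e.
sleeps : e — neither side's domain matches the other.
saw : t — neither side's domain matches the other.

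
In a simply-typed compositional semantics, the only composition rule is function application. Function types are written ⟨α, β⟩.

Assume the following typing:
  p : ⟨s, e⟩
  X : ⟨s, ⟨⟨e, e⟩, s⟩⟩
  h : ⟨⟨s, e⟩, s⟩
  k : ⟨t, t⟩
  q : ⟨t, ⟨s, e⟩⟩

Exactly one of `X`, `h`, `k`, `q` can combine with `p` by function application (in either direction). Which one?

X : ⟨s, ⟨⟨e, e⟩, s⟩⟩ — p needs s; X needs s; neither fits.
h — combines: h : ⟨⟨s, e⟩, s⟩ takes p : ⟨s, e⟩ as argument, giving s.
k : ⟨t, t⟩ — p needs s; k needs t; neither fits.
q : ⟨t, ⟨s, e⟩⟩ — p needs s; q needs t; neither fits.

h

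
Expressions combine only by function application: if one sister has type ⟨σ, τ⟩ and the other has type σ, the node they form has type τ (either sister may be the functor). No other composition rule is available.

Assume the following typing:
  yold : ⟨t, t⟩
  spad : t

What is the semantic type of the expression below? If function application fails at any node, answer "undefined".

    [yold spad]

t

At [yold spad], yold : ⟨t, t⟩ takes spad : t, giving t.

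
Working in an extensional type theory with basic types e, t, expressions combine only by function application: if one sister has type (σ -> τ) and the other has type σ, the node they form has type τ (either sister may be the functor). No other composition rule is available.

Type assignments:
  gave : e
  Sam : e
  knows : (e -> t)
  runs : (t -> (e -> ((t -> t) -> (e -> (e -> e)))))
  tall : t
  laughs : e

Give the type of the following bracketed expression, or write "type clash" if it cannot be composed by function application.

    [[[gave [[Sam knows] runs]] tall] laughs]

At [Sam knows], knows : (e -> t) takes Sam : e, giving t.
At [[Sam knows] runs], runs : (t -> (e -> ((t -> t) -> (e -> (e -> e))))) takes [Sam knows] : t, giving (e -> ((t -> t) -> (e -> (e -> e)))).
At [gave [[Sam knows] runs]], [[Sam knows] runs] : (e -> ((t -> t) -> (e -> (e -> e)))) takes gave : e, giving ((t -> t) -> (e -> (e -> e))).
[[gave [[Sam knows] runs]] tall]: ((t -> t) -> (e -> (e -> e))) with t — neither is a function whose domain matches the other; composition fails here.

type clash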